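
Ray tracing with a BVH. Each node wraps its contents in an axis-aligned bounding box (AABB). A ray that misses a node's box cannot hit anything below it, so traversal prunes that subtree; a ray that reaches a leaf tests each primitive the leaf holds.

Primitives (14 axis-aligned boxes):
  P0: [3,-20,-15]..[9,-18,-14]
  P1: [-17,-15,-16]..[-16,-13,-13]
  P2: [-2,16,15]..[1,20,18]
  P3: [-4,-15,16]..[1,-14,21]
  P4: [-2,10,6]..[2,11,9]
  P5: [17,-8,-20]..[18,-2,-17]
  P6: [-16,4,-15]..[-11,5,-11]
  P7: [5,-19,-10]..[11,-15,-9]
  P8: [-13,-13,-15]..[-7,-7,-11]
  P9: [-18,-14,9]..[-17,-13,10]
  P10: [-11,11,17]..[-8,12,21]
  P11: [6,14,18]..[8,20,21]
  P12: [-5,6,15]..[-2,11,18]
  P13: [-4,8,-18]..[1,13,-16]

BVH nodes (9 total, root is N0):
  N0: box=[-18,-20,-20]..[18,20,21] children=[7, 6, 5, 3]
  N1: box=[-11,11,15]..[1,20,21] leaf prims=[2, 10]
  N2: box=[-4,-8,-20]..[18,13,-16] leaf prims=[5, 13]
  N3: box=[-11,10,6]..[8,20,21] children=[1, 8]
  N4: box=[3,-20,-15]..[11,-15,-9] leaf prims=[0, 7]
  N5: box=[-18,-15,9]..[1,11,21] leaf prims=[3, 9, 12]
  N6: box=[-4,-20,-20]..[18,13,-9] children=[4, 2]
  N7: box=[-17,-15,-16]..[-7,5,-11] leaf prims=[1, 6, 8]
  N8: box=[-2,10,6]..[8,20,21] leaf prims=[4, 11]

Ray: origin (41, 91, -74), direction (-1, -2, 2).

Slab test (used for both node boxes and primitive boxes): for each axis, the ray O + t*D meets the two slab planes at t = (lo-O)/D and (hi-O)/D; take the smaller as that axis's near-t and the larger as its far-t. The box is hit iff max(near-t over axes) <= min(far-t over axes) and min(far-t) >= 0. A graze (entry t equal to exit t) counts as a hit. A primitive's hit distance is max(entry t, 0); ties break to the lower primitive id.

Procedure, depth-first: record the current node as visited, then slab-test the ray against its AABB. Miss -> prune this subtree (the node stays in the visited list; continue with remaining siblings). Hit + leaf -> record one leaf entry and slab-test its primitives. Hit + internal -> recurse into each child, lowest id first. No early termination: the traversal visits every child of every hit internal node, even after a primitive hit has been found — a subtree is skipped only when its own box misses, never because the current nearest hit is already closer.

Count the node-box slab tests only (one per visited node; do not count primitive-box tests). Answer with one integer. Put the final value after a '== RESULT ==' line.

Trace the traversal:
N0 x:[23,59] y:[71/2,111/2] z:[27,95/2] -> hit [71/2,95/2], descend [3, 5, 6, 7]
  N3 x:[33,52] y:[71/2,81/2] z:[40,95/2] -> hit [40,81/2], descend [1, 8]
    N1 x:[40,52] y:[71/2,40] z:[89/2,95/2] -> miss, prune
    N8 x:[33,43] y:[71/2,81/2] z:[40,95/2] -> hit [40,81/2] leaf, test {P4@t=40, P11(miss)}
  N5 x:[40,59] y:[40,53] z:[83/2,95/2] -> hit [83/2,95/2] leaf, test {P3(miss), P9(miss), P12(miss)}
  N6 x:[23,45] y:[39,111/2] z:[27,65/2] -> miss, prune
  N7 x:[48,58] y:[43,53] z:[29,63/2] -> miss, prune

Summary -> nodes [0, 3, 1, 8, 5, 6, 7]; box-tests=7; leaf-entries=2; first=P4

== RESULT ==
7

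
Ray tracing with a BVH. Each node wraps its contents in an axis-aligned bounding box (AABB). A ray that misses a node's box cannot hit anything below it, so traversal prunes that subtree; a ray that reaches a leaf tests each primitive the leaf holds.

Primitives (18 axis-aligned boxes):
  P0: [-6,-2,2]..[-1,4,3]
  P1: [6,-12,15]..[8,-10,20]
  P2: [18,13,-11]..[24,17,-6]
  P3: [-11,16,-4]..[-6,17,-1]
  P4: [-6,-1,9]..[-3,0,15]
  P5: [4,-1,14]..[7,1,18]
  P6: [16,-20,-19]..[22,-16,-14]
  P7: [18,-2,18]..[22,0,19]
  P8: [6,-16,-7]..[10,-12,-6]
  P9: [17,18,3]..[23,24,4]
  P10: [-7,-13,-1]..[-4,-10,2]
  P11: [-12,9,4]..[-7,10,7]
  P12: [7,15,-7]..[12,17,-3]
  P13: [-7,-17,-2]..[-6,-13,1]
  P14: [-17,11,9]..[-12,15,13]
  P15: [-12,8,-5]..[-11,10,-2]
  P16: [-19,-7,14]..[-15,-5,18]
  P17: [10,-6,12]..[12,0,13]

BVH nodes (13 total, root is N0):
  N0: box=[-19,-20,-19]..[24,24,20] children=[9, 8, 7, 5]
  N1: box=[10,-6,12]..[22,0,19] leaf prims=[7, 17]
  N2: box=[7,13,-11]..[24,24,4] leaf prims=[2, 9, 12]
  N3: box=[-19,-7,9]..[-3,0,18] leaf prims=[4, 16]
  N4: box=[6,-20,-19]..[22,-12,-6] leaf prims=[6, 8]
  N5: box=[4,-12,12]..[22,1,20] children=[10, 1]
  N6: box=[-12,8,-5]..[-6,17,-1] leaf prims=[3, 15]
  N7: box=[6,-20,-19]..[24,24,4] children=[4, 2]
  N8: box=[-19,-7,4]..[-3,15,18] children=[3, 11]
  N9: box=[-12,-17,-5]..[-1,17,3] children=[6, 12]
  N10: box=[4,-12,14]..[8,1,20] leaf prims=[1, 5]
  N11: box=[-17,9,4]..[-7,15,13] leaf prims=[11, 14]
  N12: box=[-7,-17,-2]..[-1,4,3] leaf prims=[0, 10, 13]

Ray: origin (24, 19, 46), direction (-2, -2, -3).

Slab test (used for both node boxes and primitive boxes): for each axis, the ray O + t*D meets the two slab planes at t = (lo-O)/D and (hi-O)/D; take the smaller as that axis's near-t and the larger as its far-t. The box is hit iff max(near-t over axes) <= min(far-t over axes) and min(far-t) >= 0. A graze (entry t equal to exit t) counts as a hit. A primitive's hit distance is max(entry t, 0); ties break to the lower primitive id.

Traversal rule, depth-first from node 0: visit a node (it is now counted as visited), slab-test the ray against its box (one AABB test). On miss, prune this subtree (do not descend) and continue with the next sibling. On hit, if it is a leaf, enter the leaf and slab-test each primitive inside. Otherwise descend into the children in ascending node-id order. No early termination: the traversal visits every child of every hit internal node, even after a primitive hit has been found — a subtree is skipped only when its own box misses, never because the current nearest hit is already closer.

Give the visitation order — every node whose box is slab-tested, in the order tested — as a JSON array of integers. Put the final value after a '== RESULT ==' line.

Trace the traversal:
N0 x:[0,43/2] y:[-5/2,39/2] z:[26/3,65/3] -> hit [26/3,39/2], descend [5, 7, 8, 9]
  N5 x:[1,10] y:[9,31/2] z:[26/3,34/3] -> hit [9,10], descend [1, 10]
    N1 x:[1,7] y:[19/2,25/2] z:[9,34/3] -> miss, prune
    N10 x:[8,10] y:[9,31/2] z:[26/3,32/3] -> hit [9,10] leaf, test {P1(miss), P5@t=28/3}
  N7 x:[0,9] y:[-5/2,39/2] z:[14,65/3] -> miss, prune
  N8 x:[27/2,43/2] y:[2,13] z:[28/3,14] -> miss, prune
  N9 x:[25/2,18] y:[1,18] z:[43/3,17] -> hit [43/3,17], descend [6, 12]
    N6 x:[15,18] y:[1,11/2] z:[47/3,17] -> miss, prune
    N12 x:[25/2,31/2] y:[15/2,18] z:[43/3,16] -> hit [43/3,31/2] leaf, test {P0(miss), P10@t=44/3, P13(miss)}

9 AABB tests over nodes [0, 5, 1, 10, 7, 8, 9, 6, 12]; 2 leaves entered; closest P5.

== RESULT ==
[0, 5, 1, 10, 7, 8, 9, 6, 12]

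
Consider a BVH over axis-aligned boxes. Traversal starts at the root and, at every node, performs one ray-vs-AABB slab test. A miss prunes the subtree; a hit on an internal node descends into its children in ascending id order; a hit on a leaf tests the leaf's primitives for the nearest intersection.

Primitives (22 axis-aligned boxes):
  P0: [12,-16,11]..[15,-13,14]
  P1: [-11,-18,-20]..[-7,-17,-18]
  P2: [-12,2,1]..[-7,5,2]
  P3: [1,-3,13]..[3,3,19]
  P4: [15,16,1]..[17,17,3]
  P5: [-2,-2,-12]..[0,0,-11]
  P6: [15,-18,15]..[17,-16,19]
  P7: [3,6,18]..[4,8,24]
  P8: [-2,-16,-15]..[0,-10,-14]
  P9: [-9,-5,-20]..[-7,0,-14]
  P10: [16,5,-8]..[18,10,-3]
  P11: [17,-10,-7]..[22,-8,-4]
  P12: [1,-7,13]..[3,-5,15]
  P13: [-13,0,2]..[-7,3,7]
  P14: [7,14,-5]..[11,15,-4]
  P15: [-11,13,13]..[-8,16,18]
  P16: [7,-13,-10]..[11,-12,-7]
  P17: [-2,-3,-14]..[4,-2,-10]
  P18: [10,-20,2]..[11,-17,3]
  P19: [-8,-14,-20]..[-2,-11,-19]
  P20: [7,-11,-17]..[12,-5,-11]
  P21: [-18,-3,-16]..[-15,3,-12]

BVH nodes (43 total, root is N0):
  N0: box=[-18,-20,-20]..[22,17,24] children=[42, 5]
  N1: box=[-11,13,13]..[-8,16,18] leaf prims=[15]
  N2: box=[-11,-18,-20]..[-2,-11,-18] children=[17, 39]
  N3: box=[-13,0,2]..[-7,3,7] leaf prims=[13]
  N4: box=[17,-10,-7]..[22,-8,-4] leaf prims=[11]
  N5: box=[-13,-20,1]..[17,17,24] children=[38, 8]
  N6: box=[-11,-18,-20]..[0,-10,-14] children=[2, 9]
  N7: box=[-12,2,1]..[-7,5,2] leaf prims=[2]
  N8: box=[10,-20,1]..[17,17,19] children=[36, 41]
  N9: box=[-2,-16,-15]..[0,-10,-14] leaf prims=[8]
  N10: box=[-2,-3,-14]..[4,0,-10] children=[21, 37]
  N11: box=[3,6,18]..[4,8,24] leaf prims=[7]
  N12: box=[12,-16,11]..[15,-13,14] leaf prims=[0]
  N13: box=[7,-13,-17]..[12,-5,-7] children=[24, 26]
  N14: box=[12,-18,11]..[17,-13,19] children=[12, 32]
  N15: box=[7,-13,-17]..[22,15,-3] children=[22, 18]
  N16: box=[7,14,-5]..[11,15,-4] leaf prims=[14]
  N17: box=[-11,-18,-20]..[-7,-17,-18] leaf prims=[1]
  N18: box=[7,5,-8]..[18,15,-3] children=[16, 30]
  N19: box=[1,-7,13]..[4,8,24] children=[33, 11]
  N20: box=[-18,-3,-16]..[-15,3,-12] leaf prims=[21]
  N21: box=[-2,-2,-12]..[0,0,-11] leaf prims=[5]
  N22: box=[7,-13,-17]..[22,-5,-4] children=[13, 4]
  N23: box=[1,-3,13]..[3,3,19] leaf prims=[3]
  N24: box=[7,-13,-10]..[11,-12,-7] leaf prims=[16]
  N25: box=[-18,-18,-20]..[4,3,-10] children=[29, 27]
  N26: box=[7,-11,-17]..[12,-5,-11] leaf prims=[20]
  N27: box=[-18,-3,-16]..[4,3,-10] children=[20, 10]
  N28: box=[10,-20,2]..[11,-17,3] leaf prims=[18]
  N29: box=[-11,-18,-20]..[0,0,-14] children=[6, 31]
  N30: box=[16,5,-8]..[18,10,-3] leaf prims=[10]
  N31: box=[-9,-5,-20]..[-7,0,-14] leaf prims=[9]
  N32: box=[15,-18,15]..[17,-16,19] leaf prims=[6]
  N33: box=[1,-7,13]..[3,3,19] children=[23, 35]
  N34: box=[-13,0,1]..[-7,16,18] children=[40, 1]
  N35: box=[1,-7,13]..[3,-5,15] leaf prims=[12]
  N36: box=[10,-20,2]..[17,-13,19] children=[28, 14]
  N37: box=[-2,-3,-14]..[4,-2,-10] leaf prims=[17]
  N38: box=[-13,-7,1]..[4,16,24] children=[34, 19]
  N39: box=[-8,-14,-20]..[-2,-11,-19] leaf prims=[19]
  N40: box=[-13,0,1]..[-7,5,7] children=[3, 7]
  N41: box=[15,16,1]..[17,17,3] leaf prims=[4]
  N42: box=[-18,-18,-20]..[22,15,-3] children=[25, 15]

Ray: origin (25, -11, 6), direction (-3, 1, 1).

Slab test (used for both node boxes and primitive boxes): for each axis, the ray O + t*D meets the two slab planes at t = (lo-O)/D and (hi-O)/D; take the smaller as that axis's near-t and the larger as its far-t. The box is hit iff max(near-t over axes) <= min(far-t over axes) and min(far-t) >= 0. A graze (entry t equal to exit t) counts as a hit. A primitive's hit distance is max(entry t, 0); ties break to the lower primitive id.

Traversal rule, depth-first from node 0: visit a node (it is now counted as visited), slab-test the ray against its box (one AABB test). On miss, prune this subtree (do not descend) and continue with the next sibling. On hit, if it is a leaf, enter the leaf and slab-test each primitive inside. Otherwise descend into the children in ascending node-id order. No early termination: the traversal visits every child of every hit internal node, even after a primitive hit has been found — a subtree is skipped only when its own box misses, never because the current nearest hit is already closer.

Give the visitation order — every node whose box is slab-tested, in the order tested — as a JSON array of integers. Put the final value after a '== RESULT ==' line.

Traverse from the root:
N0 x:[1,43/3] y:[-9,28] z:[-26,18] -> hit [1,43/3], descend [5, 42]
  N5 x:[8/3,38/3] y:[-9,28] z:[-5,18] -> hit [8/3,38/3], descend [8, 38]
    N8 x:[8/3,5] y:[-9,28] z:[-5,13] -> hit [8/3,5], descend [36, 41]
      N36 x:[8/3,5] y:[-9,-2] z:[-4,13] -> miss, prune
      N41 x:[8/3,10/3] y:[27,28] z:[-5,-3] -> miss, prune
    N38 x:[7,38/3] y:[4,27] z:[-5,18] -> hit [7,38/3], descend [19, 34]
      N19 x:[7,8] y:[4,19] z:[7,18] -> hit [7,8], descend [11, 33]
        N11 x:[7,22/3] y:[17,19] z:[12,18] -> miss, prune
        N33 x:[22/3,8] y:[4,14] z:[7,13] -> hit [22/3,8], descend [23, 35]
          N23 x:[22/3,8] y:[8,14] z:[7,13] -> hit [8,8] leaf, test {P3@t=8}
          N35 x:[22/3,8] y:[4,6] z:[7,9] -> miss, prune
      N34 x:[32/3,38/3] y:[11,27] z:[-5,12] -> hit [11,12], descend [1, 40]
        N1 x:[11,12] y:[24,27] z:[7,12] -> miss, prune
        N40 x:[32/3,38/3] y:[11,16] z:[-5,1] -> miss, prune
  N42 x:[1,43/3] y:[-7,26] z:[-26,-9] -> miss, prune

15 AABB tests over nodes [0, 5, 8, 36, 41, 38, 19, 11, 33, 23, 35, 34, 1, 40, 42]; 1 leaf entered; closest P3.

== RESULT ==
[0, 5, 8, 36, 41, 38, 19, 11, 33, 23, 35, 34, 1, 40, 42]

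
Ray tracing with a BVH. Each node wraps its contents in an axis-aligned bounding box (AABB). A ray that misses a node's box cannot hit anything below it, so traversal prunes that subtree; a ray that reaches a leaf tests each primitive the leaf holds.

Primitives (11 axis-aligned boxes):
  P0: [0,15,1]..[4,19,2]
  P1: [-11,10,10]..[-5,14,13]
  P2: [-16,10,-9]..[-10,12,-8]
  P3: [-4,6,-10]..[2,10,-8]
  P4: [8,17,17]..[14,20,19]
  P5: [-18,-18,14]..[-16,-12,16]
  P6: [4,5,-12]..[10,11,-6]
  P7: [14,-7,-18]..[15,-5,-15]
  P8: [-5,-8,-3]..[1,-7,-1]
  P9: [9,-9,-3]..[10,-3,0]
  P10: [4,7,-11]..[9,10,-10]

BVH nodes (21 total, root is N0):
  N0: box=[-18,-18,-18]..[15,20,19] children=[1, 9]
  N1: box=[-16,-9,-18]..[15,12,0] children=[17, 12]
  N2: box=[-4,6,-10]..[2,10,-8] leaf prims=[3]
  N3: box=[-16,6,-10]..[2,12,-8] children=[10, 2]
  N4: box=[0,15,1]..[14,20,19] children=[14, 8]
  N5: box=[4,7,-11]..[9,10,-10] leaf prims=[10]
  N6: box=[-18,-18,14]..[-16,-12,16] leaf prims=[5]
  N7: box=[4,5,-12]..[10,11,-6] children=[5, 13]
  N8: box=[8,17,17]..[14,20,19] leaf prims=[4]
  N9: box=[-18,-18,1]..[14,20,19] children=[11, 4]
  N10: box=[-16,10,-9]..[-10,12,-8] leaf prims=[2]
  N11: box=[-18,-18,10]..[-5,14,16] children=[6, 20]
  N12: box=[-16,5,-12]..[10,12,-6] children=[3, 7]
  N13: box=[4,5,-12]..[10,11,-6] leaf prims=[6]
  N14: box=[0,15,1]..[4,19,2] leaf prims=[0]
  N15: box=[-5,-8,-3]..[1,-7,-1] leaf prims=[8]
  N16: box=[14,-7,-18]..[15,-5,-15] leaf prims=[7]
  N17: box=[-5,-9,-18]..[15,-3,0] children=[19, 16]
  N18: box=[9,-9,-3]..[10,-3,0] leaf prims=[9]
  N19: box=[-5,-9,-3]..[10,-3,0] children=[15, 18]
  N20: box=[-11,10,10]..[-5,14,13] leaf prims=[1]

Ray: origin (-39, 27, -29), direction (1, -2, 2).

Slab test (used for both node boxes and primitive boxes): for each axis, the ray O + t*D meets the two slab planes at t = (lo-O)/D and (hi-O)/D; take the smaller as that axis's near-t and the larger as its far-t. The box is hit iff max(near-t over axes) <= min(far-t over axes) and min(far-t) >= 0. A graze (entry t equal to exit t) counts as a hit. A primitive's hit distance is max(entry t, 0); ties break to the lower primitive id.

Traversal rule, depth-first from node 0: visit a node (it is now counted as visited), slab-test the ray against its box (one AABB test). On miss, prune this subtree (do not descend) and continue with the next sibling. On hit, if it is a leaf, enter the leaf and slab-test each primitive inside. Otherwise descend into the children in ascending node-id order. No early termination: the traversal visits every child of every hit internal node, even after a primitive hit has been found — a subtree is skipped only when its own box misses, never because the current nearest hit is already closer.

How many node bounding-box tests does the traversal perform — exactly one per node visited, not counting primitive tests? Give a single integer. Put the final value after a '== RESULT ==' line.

Traverse from the root:
N0 x:[21,54] y:[7/2,45/2] z:[11/2,24] -> hit [21,45/2], descend [1, 9]
  N1 x:[23,54] y:[15/2,18] z:[11/2,29/2] -> miss, prune
  N9 x:[21,53] y:[7/2,45/2] z:[15,24] -> hit [21,45/2], descend [4, 11]
    N4 x:[39,53] y:[7/2,6] z:[15,24] -> miss, prune
    N11 x:[21,34] y:[13/2,45/2] z:[39/2,45/2] -> hit [21,45/2], descend [6, 20]
      N6 x:[21,23] y:[39/2,45/2] z:[43/2,45/2] -> hit [43/2,45/2] leaf, test {P5@t=43/2}
      N20 x:[28,34] y:[13/2,17/2] z:[39/2,21] -> miss, prune

Summary -> nodes [0, 1, 9, 4, 11, 6, 20]; box-tests=7; leaf-entries=1; first=P5

== RESULT ==
7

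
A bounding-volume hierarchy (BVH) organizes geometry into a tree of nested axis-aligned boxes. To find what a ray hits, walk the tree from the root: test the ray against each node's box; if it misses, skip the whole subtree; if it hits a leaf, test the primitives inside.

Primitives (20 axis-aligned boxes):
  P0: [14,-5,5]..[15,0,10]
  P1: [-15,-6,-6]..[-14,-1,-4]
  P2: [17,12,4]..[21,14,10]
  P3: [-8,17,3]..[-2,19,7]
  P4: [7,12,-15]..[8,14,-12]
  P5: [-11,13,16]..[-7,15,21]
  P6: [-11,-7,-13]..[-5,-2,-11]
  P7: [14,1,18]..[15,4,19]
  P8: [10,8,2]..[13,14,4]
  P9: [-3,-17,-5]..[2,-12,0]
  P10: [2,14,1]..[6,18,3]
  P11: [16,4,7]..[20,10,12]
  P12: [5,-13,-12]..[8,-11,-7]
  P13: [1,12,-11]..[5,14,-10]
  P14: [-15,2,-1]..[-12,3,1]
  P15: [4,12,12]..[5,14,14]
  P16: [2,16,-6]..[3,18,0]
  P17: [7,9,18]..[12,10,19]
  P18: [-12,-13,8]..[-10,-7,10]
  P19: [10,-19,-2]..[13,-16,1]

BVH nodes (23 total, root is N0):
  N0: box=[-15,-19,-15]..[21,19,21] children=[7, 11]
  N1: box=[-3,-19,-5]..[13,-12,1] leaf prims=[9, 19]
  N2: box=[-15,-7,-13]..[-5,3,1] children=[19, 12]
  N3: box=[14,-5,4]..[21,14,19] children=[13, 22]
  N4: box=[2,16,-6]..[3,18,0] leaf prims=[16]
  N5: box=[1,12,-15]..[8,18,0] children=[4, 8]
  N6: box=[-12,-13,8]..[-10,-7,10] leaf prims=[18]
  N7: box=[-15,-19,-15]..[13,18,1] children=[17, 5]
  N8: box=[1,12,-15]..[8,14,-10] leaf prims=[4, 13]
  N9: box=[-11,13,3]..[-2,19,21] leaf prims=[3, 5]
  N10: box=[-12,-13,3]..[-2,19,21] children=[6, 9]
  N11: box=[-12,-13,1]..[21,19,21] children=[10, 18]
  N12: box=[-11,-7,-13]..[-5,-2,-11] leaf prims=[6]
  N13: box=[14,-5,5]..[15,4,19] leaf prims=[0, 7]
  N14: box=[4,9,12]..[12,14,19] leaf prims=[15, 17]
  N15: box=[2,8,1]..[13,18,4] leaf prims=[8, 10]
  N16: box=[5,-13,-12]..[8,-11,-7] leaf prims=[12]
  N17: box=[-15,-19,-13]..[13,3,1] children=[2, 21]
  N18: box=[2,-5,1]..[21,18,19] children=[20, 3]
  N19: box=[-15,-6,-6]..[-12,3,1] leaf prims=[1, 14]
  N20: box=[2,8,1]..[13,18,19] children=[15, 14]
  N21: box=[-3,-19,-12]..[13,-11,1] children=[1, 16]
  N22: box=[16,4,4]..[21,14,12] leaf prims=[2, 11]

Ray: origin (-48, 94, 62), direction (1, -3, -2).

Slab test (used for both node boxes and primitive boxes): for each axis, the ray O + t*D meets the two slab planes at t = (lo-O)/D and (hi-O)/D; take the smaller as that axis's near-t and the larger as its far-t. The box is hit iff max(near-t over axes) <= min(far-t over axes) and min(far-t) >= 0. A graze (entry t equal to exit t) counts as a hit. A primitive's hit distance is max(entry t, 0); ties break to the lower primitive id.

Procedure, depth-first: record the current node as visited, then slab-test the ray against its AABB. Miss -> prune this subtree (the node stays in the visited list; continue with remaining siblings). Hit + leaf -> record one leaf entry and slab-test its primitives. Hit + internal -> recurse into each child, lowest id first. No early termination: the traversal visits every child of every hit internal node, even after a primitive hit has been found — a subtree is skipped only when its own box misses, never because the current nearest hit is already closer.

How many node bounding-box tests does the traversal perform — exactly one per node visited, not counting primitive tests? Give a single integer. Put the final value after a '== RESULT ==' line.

Trace the traversal:
N0 x:[33,69] y:[25,113/3] z:[41/2,77/2] -> hit [33,113/3], descend [7, 11]
  N7 x:[33,61] y:[76/3,113/3] z:[61/2,77/2] -> hit [33,113/3], descend [5, 17]
    N5 x:[49,56] y:[76/3,82/3] z:[31,77/2] -> miss, prune
    N17 x:[33,61] y:[91/3,113/3] z:[61/2,75/2] -> hit [33,75/2], descend [2, 21]
      N2 x:[33,43] y:[91/3,101/3] z:[61/2,75/2] -> hit [33,101/3], descend [12, 19]
        N12 x:[37,43] y:[32,101/3] z:[73/2,75/2] -> miss, prune
        N19 x:[33,36] y:[91/3,100/3] z:[61/2,34] -> hit [33,100/3] leaf, test {P1@t=33, P14(miss)}
      N21 x:[45,61] y:[35,113/3] z:[61/2,37] -> miss, prune
  N11 x:[36,69] y:[25,107/3] z:[41/2,61/2] -> miss, prune

Summary -> nodes [0, 7, 5, 17, 2, 12, 19, 21, 11]; box-tests=9; leaf-entries=1; first=P1

== RESULT ==
9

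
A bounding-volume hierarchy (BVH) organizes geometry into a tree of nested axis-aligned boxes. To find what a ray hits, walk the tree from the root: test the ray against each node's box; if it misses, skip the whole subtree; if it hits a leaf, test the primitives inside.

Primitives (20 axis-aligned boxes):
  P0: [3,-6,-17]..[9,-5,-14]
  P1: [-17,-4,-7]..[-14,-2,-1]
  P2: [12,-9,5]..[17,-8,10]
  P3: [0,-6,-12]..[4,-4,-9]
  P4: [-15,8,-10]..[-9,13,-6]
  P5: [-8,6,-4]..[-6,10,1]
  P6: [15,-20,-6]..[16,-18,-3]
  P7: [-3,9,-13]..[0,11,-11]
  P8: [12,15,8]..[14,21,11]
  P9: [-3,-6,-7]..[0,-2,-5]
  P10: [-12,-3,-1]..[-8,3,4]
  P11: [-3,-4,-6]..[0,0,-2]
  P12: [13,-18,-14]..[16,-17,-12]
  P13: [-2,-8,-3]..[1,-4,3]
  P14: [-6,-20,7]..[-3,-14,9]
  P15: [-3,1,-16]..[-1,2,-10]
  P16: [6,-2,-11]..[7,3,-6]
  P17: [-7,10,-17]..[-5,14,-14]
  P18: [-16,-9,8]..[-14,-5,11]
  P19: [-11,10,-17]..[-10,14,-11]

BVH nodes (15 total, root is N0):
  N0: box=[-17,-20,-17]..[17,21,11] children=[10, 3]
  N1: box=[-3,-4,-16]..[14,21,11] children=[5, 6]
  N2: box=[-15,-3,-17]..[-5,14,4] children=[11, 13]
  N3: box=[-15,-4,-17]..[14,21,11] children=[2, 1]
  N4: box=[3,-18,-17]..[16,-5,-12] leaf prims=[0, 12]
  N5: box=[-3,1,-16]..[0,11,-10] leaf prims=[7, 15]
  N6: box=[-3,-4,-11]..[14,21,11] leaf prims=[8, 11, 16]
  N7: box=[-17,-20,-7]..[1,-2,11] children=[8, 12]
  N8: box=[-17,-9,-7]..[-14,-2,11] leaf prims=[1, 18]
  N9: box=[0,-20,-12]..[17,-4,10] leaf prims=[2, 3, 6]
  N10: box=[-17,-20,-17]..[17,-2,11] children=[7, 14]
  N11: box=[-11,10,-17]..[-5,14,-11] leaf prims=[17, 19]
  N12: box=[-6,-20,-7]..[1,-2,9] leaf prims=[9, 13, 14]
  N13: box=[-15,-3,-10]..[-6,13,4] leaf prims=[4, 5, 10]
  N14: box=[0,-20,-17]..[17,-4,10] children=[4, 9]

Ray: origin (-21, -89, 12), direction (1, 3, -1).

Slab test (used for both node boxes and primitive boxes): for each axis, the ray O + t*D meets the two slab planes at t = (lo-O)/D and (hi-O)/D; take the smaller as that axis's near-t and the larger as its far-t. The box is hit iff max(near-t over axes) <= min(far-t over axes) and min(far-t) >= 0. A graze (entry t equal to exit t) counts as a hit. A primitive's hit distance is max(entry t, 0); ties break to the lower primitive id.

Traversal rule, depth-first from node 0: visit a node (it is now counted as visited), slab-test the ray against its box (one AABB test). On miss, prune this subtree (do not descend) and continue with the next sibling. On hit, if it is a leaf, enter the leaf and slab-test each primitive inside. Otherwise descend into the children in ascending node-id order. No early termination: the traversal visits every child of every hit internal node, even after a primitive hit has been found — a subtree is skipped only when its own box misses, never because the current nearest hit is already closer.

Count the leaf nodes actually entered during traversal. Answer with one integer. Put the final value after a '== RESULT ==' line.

Walk:
N0 x:[4,38] y:[23,110/3] z:[1,29] -> hit [23,29], descend [3, 10]
  N3 x:[6,35] y:[85/3,110/3] z:[1,29] -> hit [85/3,29], descend [1, 2]
    N1 x:[18,35] y:[85/3,110/3] z:[1,28] -> miss, prune
    N2 x:[6,16] y:[86/3,103/3] z:[8,29] -> miss, prune
  N10 x:[4,38] y:[23,29] z:[1,29] -> hit [23,29], descend [7, 14]
    N7 x:[4,22] y:[23,29] z:[1,19] -> miss, prune
    N14 x:[21,38] y:[23,85/3] z:[2,29] -> hit [23,85/3], descend [4, 9]
      N4 x:[24,37] y:[71/3,28] z:[24,29] -> hit [24,28] leaf, test {P0@t=83/3, P12(miss)}
      N9 x:[21,38] y:[23,85/3] z:[2,24] -> hit [23,24] leaf, test {P2(miss), P3(miss), P6(miss)}

9 AABB tests over nodes [0, 3, 1, 2, 10, 7, 14, 4, 9]; 2 leaves entered; closest P0.

== RESULT ==
2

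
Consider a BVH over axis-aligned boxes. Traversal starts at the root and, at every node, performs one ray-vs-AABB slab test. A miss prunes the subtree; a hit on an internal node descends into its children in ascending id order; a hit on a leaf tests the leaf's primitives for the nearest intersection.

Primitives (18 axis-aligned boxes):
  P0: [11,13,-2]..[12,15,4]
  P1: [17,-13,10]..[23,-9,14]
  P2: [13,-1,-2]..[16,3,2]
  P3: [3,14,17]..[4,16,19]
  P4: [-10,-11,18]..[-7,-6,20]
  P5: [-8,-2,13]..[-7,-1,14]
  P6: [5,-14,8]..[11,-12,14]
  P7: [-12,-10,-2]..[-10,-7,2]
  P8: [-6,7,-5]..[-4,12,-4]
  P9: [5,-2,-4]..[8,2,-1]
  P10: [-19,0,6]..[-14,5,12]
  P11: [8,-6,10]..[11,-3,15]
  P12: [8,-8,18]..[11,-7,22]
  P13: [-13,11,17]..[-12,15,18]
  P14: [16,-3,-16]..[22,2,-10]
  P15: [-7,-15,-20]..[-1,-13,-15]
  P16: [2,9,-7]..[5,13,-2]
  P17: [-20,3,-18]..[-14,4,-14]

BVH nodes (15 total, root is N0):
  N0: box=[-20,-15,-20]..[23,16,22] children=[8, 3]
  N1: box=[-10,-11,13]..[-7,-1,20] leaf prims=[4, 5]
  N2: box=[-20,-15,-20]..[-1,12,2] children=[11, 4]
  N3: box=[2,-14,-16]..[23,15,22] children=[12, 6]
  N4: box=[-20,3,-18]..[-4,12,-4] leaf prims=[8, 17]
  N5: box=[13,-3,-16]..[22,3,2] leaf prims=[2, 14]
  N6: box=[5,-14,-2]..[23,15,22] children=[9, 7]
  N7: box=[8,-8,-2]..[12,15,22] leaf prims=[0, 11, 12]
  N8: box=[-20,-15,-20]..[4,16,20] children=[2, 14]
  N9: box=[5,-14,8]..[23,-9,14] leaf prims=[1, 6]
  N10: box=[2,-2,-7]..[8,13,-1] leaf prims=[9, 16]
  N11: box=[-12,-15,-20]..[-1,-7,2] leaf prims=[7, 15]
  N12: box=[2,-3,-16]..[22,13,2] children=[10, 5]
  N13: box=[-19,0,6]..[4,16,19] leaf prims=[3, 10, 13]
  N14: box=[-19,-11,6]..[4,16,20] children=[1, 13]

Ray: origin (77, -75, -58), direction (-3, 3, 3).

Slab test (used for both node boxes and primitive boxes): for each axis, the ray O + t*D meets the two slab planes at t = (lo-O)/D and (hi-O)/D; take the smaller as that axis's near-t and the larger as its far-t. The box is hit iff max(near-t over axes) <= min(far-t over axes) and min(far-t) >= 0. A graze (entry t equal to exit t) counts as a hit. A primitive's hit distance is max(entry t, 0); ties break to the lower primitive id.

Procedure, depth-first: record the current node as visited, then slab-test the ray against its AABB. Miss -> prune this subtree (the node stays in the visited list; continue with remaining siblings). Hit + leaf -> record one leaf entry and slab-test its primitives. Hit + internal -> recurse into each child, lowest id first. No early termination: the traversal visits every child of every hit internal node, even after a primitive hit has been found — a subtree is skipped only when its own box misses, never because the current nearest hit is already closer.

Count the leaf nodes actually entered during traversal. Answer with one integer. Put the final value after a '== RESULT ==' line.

Traverse from the root:
N0 x:[18,97/3] y:[20,91/3] z:[38/3,80/3] -> hit [20,80/3], descend [3, 8]
  N3 x:[18,25] y:[61/3,30] z:[14,80/3] -> hit [61/3,25], descend [6, 12]
    N6 x:[18,24] y:[61/3,30] z:[56/3,80/3] -> hit [61/3,24], descend [7, 9]
      N7 x:[65/3,23] y:[67/3,30] z:[56/3,80/3] -> hit [67/3,23] leaf, test {P0(miss), P11@t=23, P12(miss)}
      N9 x:[18,24] y:[61/3,22] z:[22,24] -> hit [22,22] leaf, test {P1(miss), P6(miss)}
    N12 x:[55/3,25] y:[24,88/3] z:[14,20] -> miss, prune
  N8 x:[73/3,97/3] y:[20,91/3] z:[38/3,26] -> hit [73/3,26], descend [2, 14]
    N2 x:[26,97/3] y:[20,29] z:[38/3,20] -> miss, prune
    N14 x:[73/3,32] y:[64/3,91/3] z:[64/3,26] -> hit [73/3,26], descend [1, 13]
      N1 x:[28,29] y:[64/3,74/3] z:[71/3,26] -> miss, prune
      N13 x:[73/3,32] y:[25,91/3] z:[64/3,77/3] -> hit [25,77/3] leaf, test {P3(miss), P10(miss), P13(miss)}

11 AABB tests over nodes [0, 3, 6, 7, 9, 12, 8, 2, 14, 1, 13]; 3 leaves entered; closest P11.

== RESULT ==
3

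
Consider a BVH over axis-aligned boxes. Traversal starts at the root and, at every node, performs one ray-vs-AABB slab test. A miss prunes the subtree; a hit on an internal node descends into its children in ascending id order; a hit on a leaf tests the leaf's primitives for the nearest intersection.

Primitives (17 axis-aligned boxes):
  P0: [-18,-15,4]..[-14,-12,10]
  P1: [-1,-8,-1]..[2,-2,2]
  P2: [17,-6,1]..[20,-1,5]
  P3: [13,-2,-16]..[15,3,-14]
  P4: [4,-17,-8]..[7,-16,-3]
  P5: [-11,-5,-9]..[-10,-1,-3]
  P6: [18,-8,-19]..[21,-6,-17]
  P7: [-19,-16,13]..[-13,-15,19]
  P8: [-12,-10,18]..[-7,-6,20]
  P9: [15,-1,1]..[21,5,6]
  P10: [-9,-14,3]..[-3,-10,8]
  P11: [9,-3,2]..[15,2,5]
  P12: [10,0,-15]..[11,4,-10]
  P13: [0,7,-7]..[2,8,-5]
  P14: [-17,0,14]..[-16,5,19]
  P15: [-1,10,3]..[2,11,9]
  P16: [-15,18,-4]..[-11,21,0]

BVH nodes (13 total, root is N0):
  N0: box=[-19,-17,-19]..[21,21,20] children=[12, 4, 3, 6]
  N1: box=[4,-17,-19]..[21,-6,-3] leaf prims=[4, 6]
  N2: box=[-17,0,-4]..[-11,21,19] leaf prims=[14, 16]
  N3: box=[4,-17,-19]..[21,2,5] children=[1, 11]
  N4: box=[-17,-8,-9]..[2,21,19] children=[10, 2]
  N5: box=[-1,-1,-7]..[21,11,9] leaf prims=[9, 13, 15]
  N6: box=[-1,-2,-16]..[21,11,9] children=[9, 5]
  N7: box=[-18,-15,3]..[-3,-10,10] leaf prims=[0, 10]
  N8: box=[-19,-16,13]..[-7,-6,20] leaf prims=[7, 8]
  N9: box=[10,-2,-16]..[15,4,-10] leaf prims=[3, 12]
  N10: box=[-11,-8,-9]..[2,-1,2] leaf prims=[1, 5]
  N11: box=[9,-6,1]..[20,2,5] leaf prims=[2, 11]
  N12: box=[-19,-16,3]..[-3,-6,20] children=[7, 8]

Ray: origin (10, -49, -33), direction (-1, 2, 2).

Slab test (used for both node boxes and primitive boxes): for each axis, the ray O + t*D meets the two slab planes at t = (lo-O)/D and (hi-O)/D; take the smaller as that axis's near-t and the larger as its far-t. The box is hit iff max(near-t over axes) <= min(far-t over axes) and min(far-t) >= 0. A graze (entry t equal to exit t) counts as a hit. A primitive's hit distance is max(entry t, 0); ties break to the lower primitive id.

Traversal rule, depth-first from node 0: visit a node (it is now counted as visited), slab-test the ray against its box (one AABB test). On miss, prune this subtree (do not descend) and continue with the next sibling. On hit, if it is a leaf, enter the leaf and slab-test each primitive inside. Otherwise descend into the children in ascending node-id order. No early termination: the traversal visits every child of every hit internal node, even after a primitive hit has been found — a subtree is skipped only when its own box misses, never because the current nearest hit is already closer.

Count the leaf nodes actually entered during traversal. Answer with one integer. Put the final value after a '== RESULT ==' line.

Trace the traversal:
N0 x:[-11,29] y:[16,35] z:[7,53/2] -> hit [16,53/2], descend [3, 4, 6, 12]
  N3 x:[-11,6] y:[16,51/2] z:[7,19] -> miss, prune
  N4 x:[8,27] y:[41/2,35] z:[12,26] -> hit [41/2,26], descend [2, 10]
    N2 x:[21,27] y:[49/2,35] z:[29/2,26] -> hit [49/2,26] leaf, test {P14@t=26, P16(miss)}
    N10 x:[8,21] y:[41/2,24] z:[12,35/2] -> miss, prune
  N6 x:[-11,11] y:[47/2,30] z:[17/2,21] -> miss, prune
  N12 x:[13,29] y:[33/2,43/2] z:[18,53/2] -> hit [18,43/2], descend [7, 8]
    N7 x:[13,28] y:[17,39/2] z:[18,43/2] -> hit [18,39/2] leaf, test {P0(miss), P10@t=18}
    N8 x:[17,29] y:[33/2,43/2] z:[23,53/2] -> miss, prune

Summary -> nodes [0, 3, 4, 2, 10, 6, 12, 7, 8]; box-tests=9; leaf-entries=2; first=P10

== RESULT ==
2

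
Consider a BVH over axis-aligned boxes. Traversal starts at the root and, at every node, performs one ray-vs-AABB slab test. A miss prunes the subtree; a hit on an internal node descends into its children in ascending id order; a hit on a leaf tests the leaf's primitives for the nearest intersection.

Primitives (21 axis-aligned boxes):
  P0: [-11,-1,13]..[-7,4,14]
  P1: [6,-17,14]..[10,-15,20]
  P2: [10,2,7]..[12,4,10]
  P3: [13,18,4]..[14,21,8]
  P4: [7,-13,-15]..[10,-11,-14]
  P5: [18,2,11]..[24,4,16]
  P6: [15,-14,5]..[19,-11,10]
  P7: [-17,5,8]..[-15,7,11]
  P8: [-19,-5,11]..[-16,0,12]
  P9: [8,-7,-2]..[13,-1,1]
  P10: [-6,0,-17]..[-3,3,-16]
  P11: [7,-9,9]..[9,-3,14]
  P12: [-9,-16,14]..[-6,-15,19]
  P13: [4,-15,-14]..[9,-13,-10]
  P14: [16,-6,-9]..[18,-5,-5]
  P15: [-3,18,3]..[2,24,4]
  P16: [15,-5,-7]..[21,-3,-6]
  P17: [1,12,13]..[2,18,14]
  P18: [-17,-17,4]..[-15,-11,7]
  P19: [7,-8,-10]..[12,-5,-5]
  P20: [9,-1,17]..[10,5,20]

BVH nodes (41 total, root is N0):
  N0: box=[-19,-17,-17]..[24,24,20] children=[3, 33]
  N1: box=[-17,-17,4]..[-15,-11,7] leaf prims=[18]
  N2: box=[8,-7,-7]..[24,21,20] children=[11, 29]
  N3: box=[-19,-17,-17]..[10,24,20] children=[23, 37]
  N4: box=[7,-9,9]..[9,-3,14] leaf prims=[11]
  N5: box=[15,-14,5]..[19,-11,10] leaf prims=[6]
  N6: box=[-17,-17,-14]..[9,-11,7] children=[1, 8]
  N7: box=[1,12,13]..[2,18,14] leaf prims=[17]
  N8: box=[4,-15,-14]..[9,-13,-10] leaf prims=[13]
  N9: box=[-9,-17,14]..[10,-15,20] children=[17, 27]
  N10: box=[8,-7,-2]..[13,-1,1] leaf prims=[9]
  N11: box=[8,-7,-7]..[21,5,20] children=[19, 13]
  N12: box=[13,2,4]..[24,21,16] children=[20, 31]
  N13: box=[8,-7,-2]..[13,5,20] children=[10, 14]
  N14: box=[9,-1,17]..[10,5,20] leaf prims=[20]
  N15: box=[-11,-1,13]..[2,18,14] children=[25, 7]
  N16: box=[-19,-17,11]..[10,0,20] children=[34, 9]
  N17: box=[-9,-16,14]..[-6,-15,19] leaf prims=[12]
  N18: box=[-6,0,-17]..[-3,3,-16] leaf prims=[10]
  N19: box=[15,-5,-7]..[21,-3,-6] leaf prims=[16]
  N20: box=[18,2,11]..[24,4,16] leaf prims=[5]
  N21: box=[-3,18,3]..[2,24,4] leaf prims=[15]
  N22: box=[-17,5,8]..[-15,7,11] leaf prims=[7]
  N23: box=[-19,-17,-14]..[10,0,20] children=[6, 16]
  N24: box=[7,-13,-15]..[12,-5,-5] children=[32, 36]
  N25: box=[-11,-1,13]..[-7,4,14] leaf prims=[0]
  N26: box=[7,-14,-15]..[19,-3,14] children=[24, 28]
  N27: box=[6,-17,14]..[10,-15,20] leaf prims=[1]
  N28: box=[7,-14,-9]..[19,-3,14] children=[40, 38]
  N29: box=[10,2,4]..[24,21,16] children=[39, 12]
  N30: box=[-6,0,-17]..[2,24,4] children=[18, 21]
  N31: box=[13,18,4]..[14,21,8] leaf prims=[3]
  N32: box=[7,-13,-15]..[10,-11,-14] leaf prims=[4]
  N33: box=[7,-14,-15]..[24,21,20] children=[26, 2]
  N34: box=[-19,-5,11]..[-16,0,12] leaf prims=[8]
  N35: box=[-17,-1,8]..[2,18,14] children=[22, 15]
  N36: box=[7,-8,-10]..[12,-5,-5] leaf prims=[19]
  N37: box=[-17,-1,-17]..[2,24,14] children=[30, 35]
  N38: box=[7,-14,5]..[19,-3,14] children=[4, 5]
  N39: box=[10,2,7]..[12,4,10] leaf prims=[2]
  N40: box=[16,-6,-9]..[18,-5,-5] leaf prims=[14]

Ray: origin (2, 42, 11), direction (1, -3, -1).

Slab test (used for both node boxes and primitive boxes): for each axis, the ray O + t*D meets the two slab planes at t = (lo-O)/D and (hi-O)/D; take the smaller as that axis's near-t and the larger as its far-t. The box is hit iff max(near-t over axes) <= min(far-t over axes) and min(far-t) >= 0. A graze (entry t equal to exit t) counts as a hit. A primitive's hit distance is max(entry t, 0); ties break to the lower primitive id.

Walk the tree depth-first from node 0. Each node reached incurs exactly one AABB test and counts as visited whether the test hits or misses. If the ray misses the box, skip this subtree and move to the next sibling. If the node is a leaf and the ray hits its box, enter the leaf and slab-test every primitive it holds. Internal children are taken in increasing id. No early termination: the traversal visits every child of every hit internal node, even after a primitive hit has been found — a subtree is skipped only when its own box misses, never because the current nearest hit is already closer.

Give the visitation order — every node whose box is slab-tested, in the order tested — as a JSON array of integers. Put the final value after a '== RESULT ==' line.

Trace the traversal:
N0 x:[-21,22] y:[6,59/3] z:[-9,28] -> hit [6,59/3], descend [3, 33]
  N3 x:[-21,8] y:[6,59/3] z:[-9,28] -> hit [6,8], descend [23, 37]
    N23 x:[-21,8] y:[14,59/3] z:[-9,25] -> miss, prune
    N37 x:[-19,0] y:[6,43/3] z:[-3,28] -> miss, prune
  N33 x:[5,22] y:[7,56/3] z:[-9,26] -> hit [7,56/3], descend [2, 26]
    N2 x:[6,22] y:[7,49/3] z:[-9,18] -> hit [7,49/3], descend [11, 29]
      N11 x:[6,19] y:[37/3,49/3] z:[-9,18] -> hit [37/3,49/3], descend [13, 19]
        N13 x:[6,11] y:[37/3,49/3] z:[-9,13] -> miss, prune
        N19 x:[13,19] y:[15,47/3] z:[17,18] -> miss, prune
      N29 x:[8,22] y:[7,40/3] z:[-5,7] -> miss, prune
    N26 x:[5,17] y:[15,56/3] z:[-3,26] -> hit [15,17], descend [24, 28]
      N24 x:[5,10] y:[47/3,55/3] z:[16,26] -> miss, prune
      N28 x:[5,17] y:[15,56/3] z:[-3,20] -> hit [15,17], descend [38, 40]
        N38 x:[5,17] y:[15,56/3] z:[-3,6] -> miss, prune
        N40 x:[14,16] y:[47/3,16] z:[16,20] -> hit [16,16] leaf, test {P14@t=16}

15 AABB tests over nodes [0, 3, 23, 37, 33, 2, 11, 13, 19, 29, 26, 24, 28, 38, 40]; 1 leaf entered; closest P14.

== RESULT ==
[0, 3, 23, 37, 33, 2, 11, 13, 19, 29, 26, 24, 28, 38, 40]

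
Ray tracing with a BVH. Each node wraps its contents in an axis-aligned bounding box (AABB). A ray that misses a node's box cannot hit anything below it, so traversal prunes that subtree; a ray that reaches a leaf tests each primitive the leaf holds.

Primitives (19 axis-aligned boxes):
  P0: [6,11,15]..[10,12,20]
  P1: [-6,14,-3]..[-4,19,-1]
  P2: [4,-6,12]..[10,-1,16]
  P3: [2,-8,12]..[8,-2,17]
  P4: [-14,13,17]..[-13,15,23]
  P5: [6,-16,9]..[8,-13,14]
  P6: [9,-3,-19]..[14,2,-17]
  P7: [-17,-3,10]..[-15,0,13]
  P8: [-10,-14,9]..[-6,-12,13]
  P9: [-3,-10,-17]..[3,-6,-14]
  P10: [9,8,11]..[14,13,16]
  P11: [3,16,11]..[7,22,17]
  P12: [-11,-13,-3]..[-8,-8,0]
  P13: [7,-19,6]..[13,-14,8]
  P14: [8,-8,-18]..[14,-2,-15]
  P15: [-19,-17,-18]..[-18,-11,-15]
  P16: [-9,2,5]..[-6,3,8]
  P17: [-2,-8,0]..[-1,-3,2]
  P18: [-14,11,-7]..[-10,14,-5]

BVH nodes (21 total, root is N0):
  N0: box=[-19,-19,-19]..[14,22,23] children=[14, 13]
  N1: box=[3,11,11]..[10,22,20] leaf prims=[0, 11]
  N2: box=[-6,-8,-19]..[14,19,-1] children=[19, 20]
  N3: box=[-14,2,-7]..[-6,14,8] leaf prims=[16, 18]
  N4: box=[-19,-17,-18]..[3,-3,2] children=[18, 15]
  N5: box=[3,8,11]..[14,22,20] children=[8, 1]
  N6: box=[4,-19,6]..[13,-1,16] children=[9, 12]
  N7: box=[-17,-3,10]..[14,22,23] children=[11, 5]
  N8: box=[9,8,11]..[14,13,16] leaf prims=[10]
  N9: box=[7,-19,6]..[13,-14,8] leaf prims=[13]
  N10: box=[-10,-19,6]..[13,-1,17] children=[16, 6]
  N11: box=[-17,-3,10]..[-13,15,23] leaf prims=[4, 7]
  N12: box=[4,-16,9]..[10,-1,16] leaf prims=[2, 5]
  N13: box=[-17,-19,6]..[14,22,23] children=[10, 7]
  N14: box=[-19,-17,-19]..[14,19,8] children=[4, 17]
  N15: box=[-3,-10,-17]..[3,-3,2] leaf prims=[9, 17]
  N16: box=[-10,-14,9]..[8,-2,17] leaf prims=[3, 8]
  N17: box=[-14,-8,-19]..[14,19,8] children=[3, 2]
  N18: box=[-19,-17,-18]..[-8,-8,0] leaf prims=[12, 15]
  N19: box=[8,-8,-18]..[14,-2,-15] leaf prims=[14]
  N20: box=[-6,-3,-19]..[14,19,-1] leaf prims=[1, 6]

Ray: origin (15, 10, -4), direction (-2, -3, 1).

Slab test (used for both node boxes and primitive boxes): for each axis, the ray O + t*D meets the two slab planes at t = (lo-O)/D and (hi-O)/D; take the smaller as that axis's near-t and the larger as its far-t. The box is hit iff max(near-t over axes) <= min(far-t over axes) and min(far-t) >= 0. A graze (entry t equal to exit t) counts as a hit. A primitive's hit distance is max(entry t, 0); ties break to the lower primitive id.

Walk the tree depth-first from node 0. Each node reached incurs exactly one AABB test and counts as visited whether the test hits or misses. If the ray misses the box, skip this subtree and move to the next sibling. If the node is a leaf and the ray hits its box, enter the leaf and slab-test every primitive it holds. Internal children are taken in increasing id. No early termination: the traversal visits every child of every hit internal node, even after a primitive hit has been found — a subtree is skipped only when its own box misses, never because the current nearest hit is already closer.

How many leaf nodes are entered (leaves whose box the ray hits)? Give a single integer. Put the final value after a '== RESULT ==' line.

Trace the traversal:
N0 x:[1/2,17] y:[-4,29/3] z:[-15,27] -> hit [1/2,29/3], descend [13, 14]
  N13 x:[1/2,16] y:[-4,29/3] z:[10,27] -> miss, prune
  N14 x:[1/2,17] y:[-3,9] z:[-15,12] -> hit [1/2,9], descend [4, 17]
    N4 x:[6,17] y:[13/3,9] z:[-14,6] -> hit [6,6], descend [15, 18]
      N15 x:[6,9] y:[13/3,20/3] z:[-13,6] -> hit [6,6] leaf, test {P9(miss), P17(miss)}
      N18 x:[23/2,17] y:[6,9] z:[-14,4] -> miss, prune
    N17 x:[1/2,29/2] y:[-3,6] z:[-15,12] -> hit [1/2,6], descend [2, 3]
      N2 x:[1/2,21/2] y:[-3,6] z:[-15,3] -> hit [1/2,3], descend [19, 20]
        N19 x:[1/2,7/2] y:[4,6] z:[-14,-11] -> miss, prune
        N20 x:[1/2,21/2] y:[-3,13/3] z:[-15,3] -> hit [1/2,3] leaf, test {P1(miss), P6(miss)}
      N3 x:[21/2,29/2] y:[-4/3,8/3] z:[-3,12] -> miss, prune

11 AABB tests over nodes [0, 13, 14, 4, 15, 18, 17, 2, 19, 20, 3]; 2 leaves entered; closest miss.

== RESULT ==
2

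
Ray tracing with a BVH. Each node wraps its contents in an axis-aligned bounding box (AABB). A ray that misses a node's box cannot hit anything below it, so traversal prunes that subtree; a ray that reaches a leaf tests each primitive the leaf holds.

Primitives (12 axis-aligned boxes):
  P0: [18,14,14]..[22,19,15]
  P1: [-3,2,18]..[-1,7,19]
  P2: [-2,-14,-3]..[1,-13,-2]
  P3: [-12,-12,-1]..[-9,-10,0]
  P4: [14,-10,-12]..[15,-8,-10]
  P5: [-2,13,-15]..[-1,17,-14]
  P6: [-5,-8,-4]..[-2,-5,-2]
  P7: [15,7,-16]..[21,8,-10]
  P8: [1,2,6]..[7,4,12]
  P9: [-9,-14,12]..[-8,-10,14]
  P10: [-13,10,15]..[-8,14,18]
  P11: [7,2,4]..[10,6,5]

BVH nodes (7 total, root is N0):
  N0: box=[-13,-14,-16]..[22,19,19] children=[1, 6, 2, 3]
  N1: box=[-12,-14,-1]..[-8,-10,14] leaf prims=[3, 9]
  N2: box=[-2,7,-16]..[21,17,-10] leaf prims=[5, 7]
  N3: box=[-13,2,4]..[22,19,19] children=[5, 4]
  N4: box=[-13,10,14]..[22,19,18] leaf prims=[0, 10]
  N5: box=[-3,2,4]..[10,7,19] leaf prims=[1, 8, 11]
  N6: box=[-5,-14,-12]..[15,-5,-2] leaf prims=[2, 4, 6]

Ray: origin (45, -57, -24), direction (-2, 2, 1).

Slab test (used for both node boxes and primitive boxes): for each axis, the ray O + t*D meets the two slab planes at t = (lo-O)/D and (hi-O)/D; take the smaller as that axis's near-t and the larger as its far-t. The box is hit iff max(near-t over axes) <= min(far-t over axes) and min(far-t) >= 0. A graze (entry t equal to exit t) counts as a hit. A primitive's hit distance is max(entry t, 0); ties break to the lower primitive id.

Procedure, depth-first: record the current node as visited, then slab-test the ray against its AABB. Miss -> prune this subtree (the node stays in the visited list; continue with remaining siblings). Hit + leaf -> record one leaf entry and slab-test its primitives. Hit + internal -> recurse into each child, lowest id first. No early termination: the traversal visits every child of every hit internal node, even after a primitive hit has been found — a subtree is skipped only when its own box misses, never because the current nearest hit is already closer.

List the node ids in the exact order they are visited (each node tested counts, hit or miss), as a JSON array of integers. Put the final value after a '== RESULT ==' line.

Trace the traversal:
N0 x:[23/2,29] y:[43/2,38] z:[8,43] -> hit [43/2,29], descend [1, 2, 3, 6]
  N1 x:[53/2,57/2] y:[43/2,47/2] z:[23,38] -> miss, prune
  N2 x:[12,47/2] y:[32,37] z:[8,14] -> miss, prune
  N3 x:[23/2,29] y:[59/2,38] z:[28,43] -> miss, prune
  N6 x:[15,25] y:[43/2,26] z:[12,22] -> hit [43/2,22] leaf, test {P2@t=22, P4(miss), P6(miss)}

Visited [0, 1, 2, 3, 6]. Tests: 5 box, 1 leaf. Nearest: P2.

== RESULT ==
[0, 1, 2, 3, 6]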